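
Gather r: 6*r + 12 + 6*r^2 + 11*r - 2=6*r^2 + 17*r + 10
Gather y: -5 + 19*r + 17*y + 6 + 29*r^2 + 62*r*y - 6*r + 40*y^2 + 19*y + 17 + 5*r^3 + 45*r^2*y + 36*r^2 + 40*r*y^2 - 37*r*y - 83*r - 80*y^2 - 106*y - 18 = 5*r^3 + 65*r^2 - 70*r + y^2*(40*r - 40) + y*(45*r^2 + 25*r - 70)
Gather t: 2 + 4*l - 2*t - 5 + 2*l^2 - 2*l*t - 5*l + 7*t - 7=2*l^2 - l + t*(5 - 2*l) - 10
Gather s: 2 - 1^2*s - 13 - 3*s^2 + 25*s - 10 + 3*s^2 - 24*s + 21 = 0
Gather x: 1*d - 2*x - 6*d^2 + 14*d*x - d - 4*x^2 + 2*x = -6*d^2 + 14*d*x - 4*x^2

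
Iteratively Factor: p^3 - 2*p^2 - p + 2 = (p + 1)*(p^2 - 3*p + 2) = (p - 1)*(p + 1)*(p - 2)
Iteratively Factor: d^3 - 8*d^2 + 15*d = (d)*(d^2 - 8*d + 15) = d*(d - 3)*(d - 5)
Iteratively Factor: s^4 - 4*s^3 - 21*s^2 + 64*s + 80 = (s + 4)*(s^3 - 8*s^2 + 11*s + 20) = (s + 1)*(s + 4)*(s^2 - 9*s + 20) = (s - 4)*(s + 1)*(s + 4)*(s - 5)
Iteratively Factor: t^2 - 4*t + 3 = (t - 1)*(t - 3)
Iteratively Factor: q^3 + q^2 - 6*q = (q - 2)*(q^2 + 3*q) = (q - 2)*(q + 3)*(q)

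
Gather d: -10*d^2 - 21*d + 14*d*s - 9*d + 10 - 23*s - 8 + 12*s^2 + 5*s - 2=-10*d^2 + d*(14*s - 30) + 12*s^2 - 18*s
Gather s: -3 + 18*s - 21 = 18*s - 24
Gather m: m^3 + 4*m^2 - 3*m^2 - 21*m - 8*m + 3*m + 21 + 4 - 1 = m^3 + m^2 - 26*m + 24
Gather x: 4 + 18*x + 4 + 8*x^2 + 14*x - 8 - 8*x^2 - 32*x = 0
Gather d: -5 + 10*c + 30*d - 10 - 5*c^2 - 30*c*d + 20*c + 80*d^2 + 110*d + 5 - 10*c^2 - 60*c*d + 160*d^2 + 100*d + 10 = -15*c^2 + 30*c + 240*d^2 + d*(240 - 90*c)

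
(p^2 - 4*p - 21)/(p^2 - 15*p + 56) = (p + 3)/(p - 8)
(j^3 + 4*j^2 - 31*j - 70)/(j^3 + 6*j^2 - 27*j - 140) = (j + 2)/(j + 4)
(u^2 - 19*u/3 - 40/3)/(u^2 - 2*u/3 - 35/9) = 3*(u - 8)/(3*u - 7)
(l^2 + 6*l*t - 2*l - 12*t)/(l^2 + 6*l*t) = (l - 2)/l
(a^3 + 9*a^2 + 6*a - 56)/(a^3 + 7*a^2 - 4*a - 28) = (a + 4)/(a + 2)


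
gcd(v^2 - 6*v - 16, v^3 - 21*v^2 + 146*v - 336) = v - 8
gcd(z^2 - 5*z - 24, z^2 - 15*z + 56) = z - 8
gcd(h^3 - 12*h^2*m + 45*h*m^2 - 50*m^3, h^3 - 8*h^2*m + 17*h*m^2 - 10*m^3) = h^2 - 7*h*m + 10*m^2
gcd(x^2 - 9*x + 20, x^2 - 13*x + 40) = x - 5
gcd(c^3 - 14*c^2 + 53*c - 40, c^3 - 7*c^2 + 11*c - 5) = c^2 - 6*c + 5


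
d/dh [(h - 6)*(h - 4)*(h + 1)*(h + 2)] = 4*h^3 - 21*h^2 - 8*h + 52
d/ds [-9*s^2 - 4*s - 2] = -18*s - 4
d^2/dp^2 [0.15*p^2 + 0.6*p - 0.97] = 0.300000000000000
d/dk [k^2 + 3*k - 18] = 2*k + 3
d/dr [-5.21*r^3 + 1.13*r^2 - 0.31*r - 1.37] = -15.63*r^2 + 2.26*r - 0.31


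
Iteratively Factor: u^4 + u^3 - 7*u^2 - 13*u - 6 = (u + 1)*(u^3 - 7*u - 6) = (u + 1)^2*(u^2 - u - 6) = (u - 3)*(u + 1)^2*(u + 2)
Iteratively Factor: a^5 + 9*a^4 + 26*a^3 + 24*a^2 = (a)*(a^4 + 9*a^3 + 26*a^2 + 24*a) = a^2*(a^3 + 9*a^2 + 26*a + 24) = a^2*(a + 3)*(a^2 + 6*a + 8) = a^2*(a + 2)*(a + 3)*(a + 4)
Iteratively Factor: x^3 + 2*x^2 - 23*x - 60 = (x + 4)*(x^2 - 2*x - 15) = (x - 5)*(x + 4)*(x + 3)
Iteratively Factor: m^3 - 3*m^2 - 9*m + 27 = (m + 3)*(m^2 - 6*m + 9) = (m - 3)*(m + 3)*(m - 3)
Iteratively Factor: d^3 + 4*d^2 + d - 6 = (d - 1)*(d^2 + 5*d + 6) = (d - 1)*(d + 2)*(d + 3)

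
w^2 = w^2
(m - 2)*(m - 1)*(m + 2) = m^3 - m^2 - 4*m + 4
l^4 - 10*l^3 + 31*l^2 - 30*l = l*(l - 5)*(l - 3)*(l - 2)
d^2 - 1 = (d - 1)*(d + 1)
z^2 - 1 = (z - 1)*(z + 1)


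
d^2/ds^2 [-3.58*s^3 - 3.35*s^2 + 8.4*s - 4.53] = -21.48*s - 6.7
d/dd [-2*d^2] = -4*d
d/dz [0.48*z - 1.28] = 0.480000000000000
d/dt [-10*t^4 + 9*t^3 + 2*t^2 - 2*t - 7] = -40*t^3 + 27*t^2 + 4*t - 2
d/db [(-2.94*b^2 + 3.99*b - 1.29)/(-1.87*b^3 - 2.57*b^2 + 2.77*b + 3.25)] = (-5.4978*b^4 + 14.9226*b^3 - 5.1264*b^2 - 25.7406*b + 16.5408)/(3.4969*b^6 + 9.6118*b^5 - 3.7549*b^4 - 26.3928*b^3 - 9.0321*b^2 + 18.005*b + 10.5625)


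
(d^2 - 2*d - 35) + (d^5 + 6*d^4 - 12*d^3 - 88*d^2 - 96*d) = d^5 + 6*d^4 - 12*d^3 - 87*d^2 - 98*d - 35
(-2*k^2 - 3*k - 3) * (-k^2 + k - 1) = 2*k^4 + k^3 + 2*k^2 + 3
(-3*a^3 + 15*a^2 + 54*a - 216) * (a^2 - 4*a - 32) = -3*a^5 + 27*a^4 + 90*a^3 - 912*a^2 - 864*a + 6912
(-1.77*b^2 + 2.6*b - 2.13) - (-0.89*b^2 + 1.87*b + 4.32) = -0.88*b^2 + 0.73*b - 6.45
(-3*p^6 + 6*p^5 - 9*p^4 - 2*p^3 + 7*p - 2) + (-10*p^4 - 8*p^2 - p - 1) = -3*p^6 + 6*p^5 - 19*p^4 - 2*p^3 - 8*p^2 + 6*p - 3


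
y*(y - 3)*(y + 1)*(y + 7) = y^4 + 5*y^3 - 17*y^2 - 21*y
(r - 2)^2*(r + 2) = r^3 - 2*r^2 - 4*r + 8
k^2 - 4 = (k - 2)*(k + 2)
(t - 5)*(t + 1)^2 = t^3 - 3*t^2 - 9*t - 5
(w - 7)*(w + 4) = w^2 - 3*w - 28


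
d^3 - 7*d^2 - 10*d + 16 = (d - 8)*(d - 1)*(d + 2)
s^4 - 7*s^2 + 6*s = s*(s - 2)*(s - 1)*(s + 3)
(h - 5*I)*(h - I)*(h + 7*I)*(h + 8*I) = h^4 + 9*I*h^3 + 29*h^2 + 261*I*h + 280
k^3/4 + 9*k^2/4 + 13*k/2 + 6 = (k/4 + 1)*(k + 2)*(k + 3)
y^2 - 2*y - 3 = (y - 3)*(y + 1)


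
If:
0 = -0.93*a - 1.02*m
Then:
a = -1.09677419354839*m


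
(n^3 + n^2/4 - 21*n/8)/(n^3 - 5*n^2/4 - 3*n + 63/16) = 2*n/(2*n - 3)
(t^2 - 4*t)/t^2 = (t - 4)/t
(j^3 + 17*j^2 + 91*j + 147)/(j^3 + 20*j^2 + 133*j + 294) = (j + 3)/(j + 6)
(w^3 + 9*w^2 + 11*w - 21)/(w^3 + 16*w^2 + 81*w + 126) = (w - 1)/(w + 6)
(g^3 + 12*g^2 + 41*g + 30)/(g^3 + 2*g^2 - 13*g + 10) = (g^2 + 7*g + 6)/(g^2 - 3*g + 2)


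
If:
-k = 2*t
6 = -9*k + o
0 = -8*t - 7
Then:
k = 7/4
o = 87/4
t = -7/8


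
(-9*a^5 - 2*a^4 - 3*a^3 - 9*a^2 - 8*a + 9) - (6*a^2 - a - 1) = -9*a^5 - 2*a^4 - 3*a^3 - 15*a^2 - 7*a + 10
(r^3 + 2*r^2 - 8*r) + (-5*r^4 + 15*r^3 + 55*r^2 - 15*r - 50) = -5*r^4 + 16*r^3 + 57*r^2 - 23*r - 50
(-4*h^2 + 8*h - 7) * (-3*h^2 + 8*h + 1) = 12*h^4 - 56*h^3 + 81*h^2 - 48*h - 7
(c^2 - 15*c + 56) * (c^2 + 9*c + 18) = c^4 - 6*c^3 - 61*c^2 + 234*c + 1008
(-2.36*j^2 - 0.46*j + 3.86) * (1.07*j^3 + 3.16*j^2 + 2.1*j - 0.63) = -2.5252*j^5 - 7.9498*j^4 - 2.2794*j^3 + 12.7184*j^2 + 8.3958*j - 2.4318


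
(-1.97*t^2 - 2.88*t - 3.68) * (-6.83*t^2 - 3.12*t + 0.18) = 13.4551*t^4 + 25.8168*t^3 + 33.7654*t^2 + 10.9632*t - 0.6624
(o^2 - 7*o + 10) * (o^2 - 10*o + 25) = o^4 - 17*o^3 + 105*o^2 - 275*o + 250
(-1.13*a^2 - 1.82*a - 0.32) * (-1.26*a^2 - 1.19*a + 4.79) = 1.4238*a^4 + 3.6379*a^3 - 2.8437*a^2 - 8.337*a - 1.5328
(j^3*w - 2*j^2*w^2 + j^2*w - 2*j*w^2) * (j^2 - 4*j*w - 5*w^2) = j^5*w - 6*j^4*w^2 + j^4*w + 3*j^3*w^3 - 6*j^3*w^2 + 10*j^2*w^4 + 3*j^2*w^3 + 10*j*w^4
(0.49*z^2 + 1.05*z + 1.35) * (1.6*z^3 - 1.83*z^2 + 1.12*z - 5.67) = 0.784*z^5 + 0.7833*z^4 + 0.7873*z^3 - 4.0728*z^2 - 4.4415*z - 7.6545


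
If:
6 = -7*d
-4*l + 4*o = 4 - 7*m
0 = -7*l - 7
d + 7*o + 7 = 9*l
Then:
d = -6/7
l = -1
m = 424/343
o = -106/49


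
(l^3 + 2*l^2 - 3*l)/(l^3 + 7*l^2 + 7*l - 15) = l/(l + 5)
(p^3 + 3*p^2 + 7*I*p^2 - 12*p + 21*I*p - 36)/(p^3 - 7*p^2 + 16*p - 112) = (p^2 + 3*p*(1 + I) + 9*I)/(p^2 - p*(7 + 4*I) + 28*I)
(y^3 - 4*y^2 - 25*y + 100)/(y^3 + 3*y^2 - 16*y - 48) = (y^2 - 25)/(y^2 + 7*y + 12)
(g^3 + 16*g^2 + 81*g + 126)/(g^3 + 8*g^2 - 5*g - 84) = (g^2 + 9*g + 18)/(g^2 + g - 12)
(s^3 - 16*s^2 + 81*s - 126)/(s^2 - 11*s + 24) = (s^2 - 13*s + 42)/(s - 8)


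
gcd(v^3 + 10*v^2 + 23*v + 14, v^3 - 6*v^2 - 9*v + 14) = v + 2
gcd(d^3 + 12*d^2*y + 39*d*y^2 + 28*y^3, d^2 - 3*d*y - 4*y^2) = d + y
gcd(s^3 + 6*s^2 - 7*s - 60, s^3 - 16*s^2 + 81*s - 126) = s - 3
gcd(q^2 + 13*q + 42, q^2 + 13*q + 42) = q^2 + 13*q + 42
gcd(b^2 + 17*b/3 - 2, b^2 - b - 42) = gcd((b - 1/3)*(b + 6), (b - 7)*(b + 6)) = b + 6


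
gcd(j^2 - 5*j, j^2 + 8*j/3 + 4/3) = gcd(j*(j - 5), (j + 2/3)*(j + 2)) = 1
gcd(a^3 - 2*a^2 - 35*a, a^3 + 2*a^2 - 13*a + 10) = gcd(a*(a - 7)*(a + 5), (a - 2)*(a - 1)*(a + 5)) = a + 5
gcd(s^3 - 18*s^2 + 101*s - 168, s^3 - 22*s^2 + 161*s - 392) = s^2 - 15*s + 56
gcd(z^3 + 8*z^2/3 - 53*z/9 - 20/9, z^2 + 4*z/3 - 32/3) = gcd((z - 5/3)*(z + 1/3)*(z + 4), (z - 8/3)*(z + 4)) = z + 4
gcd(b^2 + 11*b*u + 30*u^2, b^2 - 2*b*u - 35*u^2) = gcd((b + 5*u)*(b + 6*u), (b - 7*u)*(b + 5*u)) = b + 5*u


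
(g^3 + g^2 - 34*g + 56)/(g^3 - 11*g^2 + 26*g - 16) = (g^2 + 3*g - 28)/(g^2 - 9*g + 8)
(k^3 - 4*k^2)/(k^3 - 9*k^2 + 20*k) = k/(k - 5)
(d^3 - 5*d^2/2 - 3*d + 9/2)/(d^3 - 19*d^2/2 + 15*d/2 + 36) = (d - 1)/(d - 8)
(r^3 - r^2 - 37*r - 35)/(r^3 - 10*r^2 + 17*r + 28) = (r + 5)/(r - 4)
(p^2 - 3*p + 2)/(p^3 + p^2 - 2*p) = (p - 2)/(p*(p + 2))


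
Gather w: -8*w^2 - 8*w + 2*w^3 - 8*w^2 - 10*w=2*w^3 - 16*w^2 - 18*w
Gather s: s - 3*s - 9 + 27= 18 - 2*s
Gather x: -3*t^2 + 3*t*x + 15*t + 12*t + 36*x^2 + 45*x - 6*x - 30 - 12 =-3*t^2 + 27*t + 36*x^2 + x*(3*t + 39) - 42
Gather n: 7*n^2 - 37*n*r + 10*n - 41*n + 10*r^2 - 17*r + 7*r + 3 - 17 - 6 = 7*n^2 + n*(-37*r - 31) + 10*r^2 - 10*r - 20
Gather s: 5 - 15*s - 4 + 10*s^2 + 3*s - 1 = 10*s^2 - 12*s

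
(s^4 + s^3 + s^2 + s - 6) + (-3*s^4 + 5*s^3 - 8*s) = -2*s^4 + 6*s^3 + s^2 - 7*s - 6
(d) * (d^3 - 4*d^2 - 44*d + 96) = d^4 - 4*d^3 - 44*d^2 + 96*d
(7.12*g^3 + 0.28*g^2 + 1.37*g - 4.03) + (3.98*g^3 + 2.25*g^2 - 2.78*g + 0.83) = 11.1*g^3 + 2.53*g^2 - 1.41*g - 3.2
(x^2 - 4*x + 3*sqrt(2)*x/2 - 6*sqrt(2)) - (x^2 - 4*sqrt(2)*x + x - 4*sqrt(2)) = -5*x + 11*sqrt(2)*x/2 - 2*sqrt(2)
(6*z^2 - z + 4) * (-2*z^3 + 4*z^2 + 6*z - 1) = -12*z^5 + 26*z^4 + 24*z^3 + 4*z^2 + 25*z - 4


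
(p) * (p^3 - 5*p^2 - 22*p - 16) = p^4 - 5*p^3 - 22*p^2 - 16*p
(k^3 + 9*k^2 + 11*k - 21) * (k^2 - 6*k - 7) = k^5 + 3*k^4 - 50*k^3 - 150*k^2 + 49*k + 147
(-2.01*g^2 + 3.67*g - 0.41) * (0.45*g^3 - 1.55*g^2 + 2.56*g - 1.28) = -0.9045*g^5 + 4.767*g^4 - 11.0186*g^3 + 12.6035*g^2 - 5.7472*g + 0.5248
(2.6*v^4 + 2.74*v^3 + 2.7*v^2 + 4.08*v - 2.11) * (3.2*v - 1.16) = 8.32*v^5 + 5.752*v^4 + 5.4616*v^3 + 9.924*v^2 - 11.4848*v + 2.4476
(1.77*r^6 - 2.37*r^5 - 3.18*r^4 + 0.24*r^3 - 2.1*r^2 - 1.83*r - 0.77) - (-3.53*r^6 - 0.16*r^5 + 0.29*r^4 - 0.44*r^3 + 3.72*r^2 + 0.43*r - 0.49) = 5.3*r^6 - 2.21*r^5 - 3.47*r^4 + 0.68*r^3 - 5.82*r^2 - 2.26*r - 0.28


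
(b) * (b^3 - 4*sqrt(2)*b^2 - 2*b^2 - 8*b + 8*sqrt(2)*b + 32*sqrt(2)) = b^4 - 4*sqrt(2)*b^3 - 2*b^3 - 8*b^2 + 8*sqrt(2)*b^2 + 32*sqrt(2)*b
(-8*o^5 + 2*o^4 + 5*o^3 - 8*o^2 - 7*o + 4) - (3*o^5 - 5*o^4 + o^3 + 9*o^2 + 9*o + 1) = -11*o^5 + 7*o^4 + 4*o^3 - 17*o^2 - 16*o + 3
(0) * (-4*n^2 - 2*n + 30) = 0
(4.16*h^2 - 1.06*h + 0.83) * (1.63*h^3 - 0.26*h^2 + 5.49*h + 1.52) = 6.7808*h^5 - 2.8094*h^4 + 24.4669*h^3 + 0.287999999999999*h^2 + 2.9455*h + 1.2616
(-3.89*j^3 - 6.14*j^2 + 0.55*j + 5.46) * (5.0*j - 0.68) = -19.45*j^4 - 28.0548*j^3 + 6.9252*j^2 + 26.926*j - 3.7128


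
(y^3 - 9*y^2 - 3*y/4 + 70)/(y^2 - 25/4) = (2*y^2 - 23*y + 56)/(2*y - 5)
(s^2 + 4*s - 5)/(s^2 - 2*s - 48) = (-s^2 - 4*s + 5)/(-s^2 + 2*s + 48)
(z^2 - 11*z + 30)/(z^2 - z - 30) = (z - 5)/(z + 5)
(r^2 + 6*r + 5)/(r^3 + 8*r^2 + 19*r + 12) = (r + 5)/(r^2 + 7*r + 12)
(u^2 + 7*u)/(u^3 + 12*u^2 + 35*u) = 1/(u + 5)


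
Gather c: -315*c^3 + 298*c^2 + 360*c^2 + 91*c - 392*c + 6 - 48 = -315*c^3 + 658*c^2 - 301*c - 42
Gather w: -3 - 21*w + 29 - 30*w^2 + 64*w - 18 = -30*w^2 + 43*w + 8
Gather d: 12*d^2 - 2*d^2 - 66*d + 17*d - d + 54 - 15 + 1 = 10*d^2 - 50*d + 40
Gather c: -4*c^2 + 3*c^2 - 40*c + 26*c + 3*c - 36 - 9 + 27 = -c^2 - 11*c - 18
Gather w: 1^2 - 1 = 0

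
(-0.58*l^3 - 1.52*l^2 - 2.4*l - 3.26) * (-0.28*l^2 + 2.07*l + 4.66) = 0.1624*l^5 - 0.775*l^4 - 5.1772*l^3 - 11.1384*l^2 - 17.9322*l - 15.1916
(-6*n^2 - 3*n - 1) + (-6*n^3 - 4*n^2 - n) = -6*n^3 - 10*n^2 - 4*n - 1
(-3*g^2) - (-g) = -3*g^2 + g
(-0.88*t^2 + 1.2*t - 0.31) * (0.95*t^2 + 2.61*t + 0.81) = -0.836*t^4 - 1.1568*t^3 + 2.1247*t^2 + 0.1629*t - 0.2511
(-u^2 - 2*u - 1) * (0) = 0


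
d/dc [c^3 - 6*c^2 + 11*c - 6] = 3*c^2 - 12*c + 11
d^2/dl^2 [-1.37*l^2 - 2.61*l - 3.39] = -2.74000000000000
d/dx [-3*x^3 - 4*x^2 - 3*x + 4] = -9*x^2 - 8*x - 3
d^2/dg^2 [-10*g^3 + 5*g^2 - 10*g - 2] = 10 - 60*g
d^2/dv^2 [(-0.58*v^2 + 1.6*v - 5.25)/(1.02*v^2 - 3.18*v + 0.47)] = (-8.88178419700125e-16*v^4 - 0.433296000000006*v^3 - 31.104288*v^2 + 97.57116*v - 96.620024)/(1.061208*v^6 - 9.925416*v^5 + 32.410908*v^4 - 41.304384*v^3 + 14.934438*v^2 - 2.107386*v + 0.103823)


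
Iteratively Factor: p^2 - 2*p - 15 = (p + 3)*(p - 5)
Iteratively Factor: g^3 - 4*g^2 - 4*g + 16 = (g + 2)*(g^2 - 6*g + 8) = (g - 2)*(g + 2)*(g - 4)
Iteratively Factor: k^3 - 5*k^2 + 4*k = (k - 4)*(k^2 - k) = k*(k - 4)*(k - 1)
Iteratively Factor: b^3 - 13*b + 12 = (b - 1)*(b^2 + b - 12) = (b - 1)*(b + 4)*(b - 3)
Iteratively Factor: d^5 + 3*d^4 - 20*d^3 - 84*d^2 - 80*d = (d)*(d^4 + 3*d^3 - 20*d^2 - 84*d - 80) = d*(d - 5)*(d^3 + 8*d^2 + 20*d + 16) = d*(d - 5)*(d + 2)*(d^2 + 6*d + 8) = d*(d - 5)*(d + 2)*(d + 4)*(d + 2)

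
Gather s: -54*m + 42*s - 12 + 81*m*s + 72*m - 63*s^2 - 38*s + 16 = 18*m - 63*s^2 + s*(81*m + 4) + 4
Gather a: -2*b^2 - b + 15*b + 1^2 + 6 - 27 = -2*b^2 + 14*b - 20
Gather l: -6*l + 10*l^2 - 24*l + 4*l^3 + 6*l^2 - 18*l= 4*l^3 + 16*l^2 - 48*l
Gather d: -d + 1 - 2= -d - 1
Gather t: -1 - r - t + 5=-r - t + 4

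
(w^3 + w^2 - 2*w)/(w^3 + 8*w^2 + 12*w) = (w - 1)/(w + 6)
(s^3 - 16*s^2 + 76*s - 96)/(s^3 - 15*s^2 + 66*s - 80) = (s - 6)/(s - 5)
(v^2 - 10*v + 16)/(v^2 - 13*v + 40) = (v - 2)/(v - 5)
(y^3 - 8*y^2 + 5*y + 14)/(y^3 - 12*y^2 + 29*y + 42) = (y - 2)/(y - 6)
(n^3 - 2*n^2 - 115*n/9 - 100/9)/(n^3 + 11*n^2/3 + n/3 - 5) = (3*n^2 - 11*n - 20)/(3*(n^2 + 2*n - 3))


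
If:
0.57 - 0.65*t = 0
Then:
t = 0.88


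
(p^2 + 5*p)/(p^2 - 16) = p*(p + 5)/(p^2 - 16)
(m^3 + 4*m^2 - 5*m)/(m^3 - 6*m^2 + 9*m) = (m^2 + 4*m - 5)/(m^2 - 6*m + 9)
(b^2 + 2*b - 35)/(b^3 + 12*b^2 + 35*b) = (b - 5)/(b*(b + 5))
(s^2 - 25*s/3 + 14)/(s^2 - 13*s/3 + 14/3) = (s - 6)/(s - 2)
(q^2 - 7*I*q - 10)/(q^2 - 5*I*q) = (q - 2*I)/q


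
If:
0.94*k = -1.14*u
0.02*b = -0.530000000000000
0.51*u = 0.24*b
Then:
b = -26.50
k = 15.12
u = -12.47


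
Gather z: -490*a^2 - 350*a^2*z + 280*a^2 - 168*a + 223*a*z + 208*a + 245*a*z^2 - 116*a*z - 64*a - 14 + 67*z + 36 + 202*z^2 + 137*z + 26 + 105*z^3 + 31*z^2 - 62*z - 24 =-210*a^2 - 24*a + 105*z^3 + z^2*(245*a + 233) + z*(-350*a^2 + 107*a + 142) + 24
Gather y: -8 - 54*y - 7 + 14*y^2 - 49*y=14*y^2 - 103*y - 15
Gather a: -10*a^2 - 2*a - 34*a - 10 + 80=-10*a^2 - 36*a + 70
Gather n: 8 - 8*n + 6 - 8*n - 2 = 12 - 16*n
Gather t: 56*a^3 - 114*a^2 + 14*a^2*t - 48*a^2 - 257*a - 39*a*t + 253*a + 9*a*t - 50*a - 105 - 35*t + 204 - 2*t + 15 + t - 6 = 56*a^3 - 162*a^2 - 54*a + t*(14*a^2 - 30*a - 36) + 108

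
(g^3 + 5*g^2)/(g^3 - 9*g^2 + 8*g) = g*(g + 5)/(g^2 - 9*g + 8)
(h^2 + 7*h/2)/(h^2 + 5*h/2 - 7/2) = h/(h - 1)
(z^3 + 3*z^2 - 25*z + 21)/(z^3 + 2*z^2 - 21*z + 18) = (z + 7)/(z + 6)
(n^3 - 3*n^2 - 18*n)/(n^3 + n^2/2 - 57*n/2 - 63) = 2*n/(2*n + 7)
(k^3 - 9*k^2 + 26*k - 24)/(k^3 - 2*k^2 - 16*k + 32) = (k - 3)/(k + 4)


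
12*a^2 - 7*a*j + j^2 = (-4*a + j)*(-3*a + j)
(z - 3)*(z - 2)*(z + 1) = z^3 - 4*z^2 + z + 6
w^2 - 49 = (w - 7)*(w + 7)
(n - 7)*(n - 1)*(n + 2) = n^3 - 6*n^2 - 9*n + 14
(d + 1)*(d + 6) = d^2 + 7*d + 6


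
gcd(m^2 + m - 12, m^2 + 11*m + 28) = m + 4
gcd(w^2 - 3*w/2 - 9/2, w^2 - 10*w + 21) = w - 3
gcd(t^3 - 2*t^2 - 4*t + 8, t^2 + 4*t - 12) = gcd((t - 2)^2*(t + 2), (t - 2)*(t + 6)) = t - 2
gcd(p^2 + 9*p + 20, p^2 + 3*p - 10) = p + 5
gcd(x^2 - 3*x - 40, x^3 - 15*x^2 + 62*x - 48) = x - 8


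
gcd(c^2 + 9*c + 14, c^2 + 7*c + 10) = c + 2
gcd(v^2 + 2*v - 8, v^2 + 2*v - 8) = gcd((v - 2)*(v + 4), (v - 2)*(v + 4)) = v^2 + 2*v - 8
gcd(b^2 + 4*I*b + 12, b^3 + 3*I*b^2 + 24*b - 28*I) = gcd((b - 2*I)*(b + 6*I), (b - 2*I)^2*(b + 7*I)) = b - 2*I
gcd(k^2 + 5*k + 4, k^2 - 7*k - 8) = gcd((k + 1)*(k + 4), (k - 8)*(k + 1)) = k + 1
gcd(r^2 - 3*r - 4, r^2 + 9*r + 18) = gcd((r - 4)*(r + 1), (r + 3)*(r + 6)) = 1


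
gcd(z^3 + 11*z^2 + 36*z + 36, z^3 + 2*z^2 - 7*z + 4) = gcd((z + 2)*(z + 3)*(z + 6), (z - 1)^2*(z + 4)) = 1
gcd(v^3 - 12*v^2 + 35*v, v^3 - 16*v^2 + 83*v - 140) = v^2 - 12*v + 35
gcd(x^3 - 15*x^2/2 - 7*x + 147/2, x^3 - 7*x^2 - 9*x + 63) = x^2 - 4*x - 21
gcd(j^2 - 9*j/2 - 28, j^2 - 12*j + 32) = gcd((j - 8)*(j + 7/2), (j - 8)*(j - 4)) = j - 8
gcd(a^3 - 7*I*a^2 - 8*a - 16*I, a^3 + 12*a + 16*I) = a - 4*I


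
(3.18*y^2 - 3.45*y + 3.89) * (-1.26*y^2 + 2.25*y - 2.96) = -4.0068*y^4 + 11.502*y^3 - 22.0767*y^2 + 18.9645*y - 11.5144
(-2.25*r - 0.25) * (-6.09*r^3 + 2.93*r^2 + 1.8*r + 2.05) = 13.7025*r^4 - 5.07*r^3 - 4.7825*r^2 - 5.0625*r - 0.5125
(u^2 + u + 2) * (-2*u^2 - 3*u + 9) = -2*u^4 - 5*u^3 + 2*u^2 + 3*u + 18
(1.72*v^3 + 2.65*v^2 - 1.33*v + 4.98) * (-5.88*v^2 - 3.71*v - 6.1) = -10.1136*v^5 - 21.9632*v^4 - 12.5031*v^3 - 40.5131*v^2 - 10.3628*v - 30.378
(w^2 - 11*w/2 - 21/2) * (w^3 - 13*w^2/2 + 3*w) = w^5 - 12*w^4 + 113*w^3/4 + 207*w^2/4 - 63*w/2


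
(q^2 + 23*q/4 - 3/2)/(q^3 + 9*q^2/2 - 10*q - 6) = (4*q - 1)/(2*(2*q^2 - 3*q - 2))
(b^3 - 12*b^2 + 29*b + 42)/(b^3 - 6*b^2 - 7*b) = (b - 6)/b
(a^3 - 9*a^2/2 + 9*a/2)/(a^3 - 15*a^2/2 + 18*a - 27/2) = a/(a - 3)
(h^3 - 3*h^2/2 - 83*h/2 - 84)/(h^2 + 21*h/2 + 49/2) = (h^2 - 5*h - 24)/(h + 7)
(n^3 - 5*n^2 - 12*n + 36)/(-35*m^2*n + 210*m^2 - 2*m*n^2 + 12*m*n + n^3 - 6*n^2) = (-n^2 - n + 6)/(35*m^2 + 2*m*n - n^2)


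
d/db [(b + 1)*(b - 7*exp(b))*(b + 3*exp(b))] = -4*b^2*exp(b) + 3*b^2 - 42*b*exp(2*b) - 12*b*exp(b) + 2*b - 63*exp(2*b) - 4*exp(b)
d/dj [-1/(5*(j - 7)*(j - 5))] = 2*(j - 6)/(5*(j - 7)^2*(j - 5)^2)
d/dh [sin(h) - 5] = cos(h)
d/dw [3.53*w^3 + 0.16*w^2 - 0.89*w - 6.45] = 10.59*w^2 + 0.32*w - 0.89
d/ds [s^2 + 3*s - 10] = 2*s + 3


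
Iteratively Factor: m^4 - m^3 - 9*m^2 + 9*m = (m - 3)*(m^3 + 2*m^2 - 3*m) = m*(m - 3)*(m^2 + 2*m - 3) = m*(m - 3)*(m - 1)*(m + 3)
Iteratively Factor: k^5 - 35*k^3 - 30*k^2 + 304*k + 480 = (k - 4)*(k^4 + 4*k^3 - 19*k^2 - 106*k - 120) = (k - 4)*(k + 3)*(k^3 + k^2 - 22*k - 40) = (k - 4)*(k + 3)*(k + 4)*(k^2 - 3*k - 10) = (k - 4)*(k + 2)*(k + 3)*(k + 4)*(k - 5)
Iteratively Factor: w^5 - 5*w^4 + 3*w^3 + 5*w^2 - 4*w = (w - 1)*(w^4 - 4*w^3 - w^2 + 4*w) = (w - 4)*(w - 1)*(w^3 - w) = w*(w - 4)*(w - 1)*(w^2 - 1) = w*(w - 4)*(w - 1)^2*(w + 1)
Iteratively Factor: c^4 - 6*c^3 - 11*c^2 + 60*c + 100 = (c - 5)*(c^3 - c^2 - 16*c - 20) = (c - 5)*(c + 2)*(c^2 - 3*c - 10) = (c - 5)*(c + 2)^2*(c - 5)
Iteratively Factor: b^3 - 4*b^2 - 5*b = (b + 1)*(b^2 - 5*b) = (b - 5)*(b + 1)*(b)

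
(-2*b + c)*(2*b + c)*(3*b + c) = -12*b^3 - 4*b^2*c + 3*b*c^2 + c^3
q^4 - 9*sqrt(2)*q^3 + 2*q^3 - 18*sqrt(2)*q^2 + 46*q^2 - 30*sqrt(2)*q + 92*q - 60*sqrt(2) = (q + 2)*(q - 5*sqrt(2))*(q - 3*sqrt(2))*(q - sqrt(2))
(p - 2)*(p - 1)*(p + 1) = p^3 - 2*p^2 - p + 2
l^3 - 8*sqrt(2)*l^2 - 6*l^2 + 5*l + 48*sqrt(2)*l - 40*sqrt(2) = (l - 5)*(l - 1)*(l - 8*sqrt(2))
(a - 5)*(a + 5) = a^2 - 25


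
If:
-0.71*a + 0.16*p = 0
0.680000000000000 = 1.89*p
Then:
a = 0.08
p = 0.36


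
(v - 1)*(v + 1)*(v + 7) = v^3 + 7*v^2 - v - 7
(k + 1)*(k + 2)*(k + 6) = k^3 + 9*k^2 + 20*k + 12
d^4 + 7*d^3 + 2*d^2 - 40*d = d*(d - 2)*(d + 4)*(d + 5)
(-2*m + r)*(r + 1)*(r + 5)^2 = -2*m*r^3 - 22*m*r^2 - 70*m*r - 50*m + r^4 + 11*r^3 + 35*r^2 + 25*r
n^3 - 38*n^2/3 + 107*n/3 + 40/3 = (n - 8)*(n - 5)*(n + 1/3)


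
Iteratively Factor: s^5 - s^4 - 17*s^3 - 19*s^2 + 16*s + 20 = (s + 2)*(s^4 - 3*s^3 - 11*s^2 + 3*s + 10) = (s - 5)*(s + 2)*(s^3 + 2*s^2 - s - 2) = (s - 5)*(s + 1)*(s + 2)*(s^2 + s - 2) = (s - 5)*(s - 1)*(s + 1)*(s + 2)*(s + 2)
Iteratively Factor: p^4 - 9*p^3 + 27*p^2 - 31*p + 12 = (p - 1)*(p^3 - 8*p^2 + 19*p - 12) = (p - 4)*(p - 1)*(p^2 - 4*p + 3) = (p - 4)*(p - 1)^2*(p - 3)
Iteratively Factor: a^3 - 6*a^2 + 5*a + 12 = (a + 1)*(a^2 - 7*a + 12) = (a - 3)*(a + 1)*(a - 4)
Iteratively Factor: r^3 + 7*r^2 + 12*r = (r + 4)*(r^2 + 3*r) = r*(r + 4)*(r + 3)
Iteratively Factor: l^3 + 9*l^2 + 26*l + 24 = (l + 4)*(l^2 + 5*l + 6) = (l + 2)*(l + 4)*(l + 3)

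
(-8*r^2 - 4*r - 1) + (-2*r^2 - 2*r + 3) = -10*r^2 - 6*r + 2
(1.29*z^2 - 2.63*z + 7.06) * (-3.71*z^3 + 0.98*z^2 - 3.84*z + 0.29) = -4.7859*z^5 + 11.0215*z^4 - 33.7236*z^3 + 17.3921*z^2 - 27.8731*z + 2.0474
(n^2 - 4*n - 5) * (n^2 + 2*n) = n^4 - 2*n^3 - 13*n^2 - 10*n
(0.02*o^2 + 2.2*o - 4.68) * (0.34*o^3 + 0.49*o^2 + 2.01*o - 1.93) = 0.0068*o^5 + 0.7578*o^4 - 0.473*o^3 + 2.0902*o^2 - 13.6528*o + 9.0324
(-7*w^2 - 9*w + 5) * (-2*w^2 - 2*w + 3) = 14*w^4 + 32*w^3 - 13*w^2 - 37*w + 15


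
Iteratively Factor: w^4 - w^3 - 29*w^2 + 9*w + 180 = (w + 3)*(w^3 - 4*w^2 - 17*w + 60) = (w - 5)*(w + 3)*(w^2 + w - 12) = (w - 5)*(w + 3)*(w + 4)*(w - 3)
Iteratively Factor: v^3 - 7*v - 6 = (v + 1)*(v^2 - v - 6) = (v + 1)*(v + 2)*(v - 3)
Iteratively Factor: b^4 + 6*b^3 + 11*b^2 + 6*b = (b)*(b^3 + 6*b^2 + 11*b + 6) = b*(b + 3)*(b^2 + 3*b + 2) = b*(b + 1)*(b + 3)*(b + 2)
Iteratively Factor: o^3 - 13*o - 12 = (o - 4)*(o^2 + 4*o + 3) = (o - 4)*(o + 1)*(o + 3)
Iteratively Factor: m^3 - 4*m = (m + 2)*(m^2 - 2*m) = (m - 2)*(m + 2)*(m)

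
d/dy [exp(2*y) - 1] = 2*exp(2*y)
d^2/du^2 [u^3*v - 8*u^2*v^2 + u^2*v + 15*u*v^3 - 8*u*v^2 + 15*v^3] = 2*v*(3*u - 8*v + 1)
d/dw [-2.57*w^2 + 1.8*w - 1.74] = 1.8 - 5.14*w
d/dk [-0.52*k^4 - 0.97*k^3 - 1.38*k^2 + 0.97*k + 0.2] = -2.08*k^3 - 2.91*k^2 - 2.76*k + 0.97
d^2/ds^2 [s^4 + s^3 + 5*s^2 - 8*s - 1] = 12*s^2 + 6*s + 10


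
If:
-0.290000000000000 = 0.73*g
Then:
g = -0.40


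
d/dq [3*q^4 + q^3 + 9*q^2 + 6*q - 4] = 12*q^3 + 3*q^2 + 18*q + 6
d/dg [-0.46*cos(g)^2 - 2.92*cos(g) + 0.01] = (0.92*cos(g) + 2.92)*sin(g)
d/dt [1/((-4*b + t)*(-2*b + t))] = 2*(3*b - t)/((2*b - t)^2*(4*b - t)^2)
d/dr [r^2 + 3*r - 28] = 2*r + 3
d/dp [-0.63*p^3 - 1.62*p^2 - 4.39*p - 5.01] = -1.89*p^2 - 3.24*p - 4.39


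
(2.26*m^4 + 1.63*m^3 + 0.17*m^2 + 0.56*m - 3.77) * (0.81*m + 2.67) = 1.8306*m^5 + 7.3545*m^4 + 4.4898*m^3 + 0.9075*m^2 - 1.5585*m - 10.0659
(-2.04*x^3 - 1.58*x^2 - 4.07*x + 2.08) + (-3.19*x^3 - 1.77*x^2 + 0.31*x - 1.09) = -5.23*x^3 - 3.35*x^2 - 3.76*x + 0.99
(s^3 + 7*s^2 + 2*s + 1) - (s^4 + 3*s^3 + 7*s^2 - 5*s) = -s^4 - 2*s^3 + 7*s + 1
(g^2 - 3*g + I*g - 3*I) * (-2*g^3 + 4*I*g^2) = -2*g^5 + 6*g^4 + 2*I*g^4 - 4*g^3 - 6*I*g^3 + 12*g^2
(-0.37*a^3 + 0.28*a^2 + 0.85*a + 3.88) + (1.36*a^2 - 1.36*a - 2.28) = -0.37*a^3 + 1.64*a^2 - 0.51*a + 1.6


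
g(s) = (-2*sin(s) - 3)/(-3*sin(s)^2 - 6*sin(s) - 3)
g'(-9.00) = 4.75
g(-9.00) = 2.10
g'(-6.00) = -0.70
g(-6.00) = 0.72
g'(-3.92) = 0.26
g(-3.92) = 0.51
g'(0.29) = -0.69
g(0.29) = 0.72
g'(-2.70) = 5.05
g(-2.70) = 2.18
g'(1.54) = -0.01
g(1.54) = 0.42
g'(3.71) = 8.34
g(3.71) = 3.01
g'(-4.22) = 0.14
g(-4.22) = 0.45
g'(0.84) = -0.23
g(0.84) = 0.49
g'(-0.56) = -8.05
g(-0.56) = 2.94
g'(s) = (6*sin(s)*cos(s) + 6*cos(s))*(-2*sin(s) - 3)/(-3*sin(s)^2 - 6*sin(s) - 3)^2 - 2*cos(s)/(-3*sin(s)^2 - 6*sin(s) - 3)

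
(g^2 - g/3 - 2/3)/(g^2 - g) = (g + 2/3)/g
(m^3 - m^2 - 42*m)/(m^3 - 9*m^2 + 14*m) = (m + 6)/(m - 2)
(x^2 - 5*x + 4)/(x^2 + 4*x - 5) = (x - 4)/(x + 5)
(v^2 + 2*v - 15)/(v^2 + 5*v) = (v - 3)/v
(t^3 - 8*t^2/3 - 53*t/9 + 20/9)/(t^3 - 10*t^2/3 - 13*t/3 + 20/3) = (t - 1/3)/(t - 1)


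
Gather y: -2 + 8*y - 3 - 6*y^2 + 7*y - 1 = -6*y^2 + 15*y - 6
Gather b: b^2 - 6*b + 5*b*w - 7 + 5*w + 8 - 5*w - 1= b^2 + b*(5*w - 6)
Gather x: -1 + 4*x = 4*x - 1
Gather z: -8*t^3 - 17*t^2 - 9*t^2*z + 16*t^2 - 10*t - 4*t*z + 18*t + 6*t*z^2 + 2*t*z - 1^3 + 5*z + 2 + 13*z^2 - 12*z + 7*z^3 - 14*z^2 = -8*t^3 - t^2 + 8*t + 7*z^3 + z^2*(6*t - 1) + z*(-9*t^2 - 2*t - 7) + 1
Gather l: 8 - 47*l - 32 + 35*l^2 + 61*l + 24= 35*l^2 + 14*l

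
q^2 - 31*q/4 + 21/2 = (q - 6)*(q - 7/4)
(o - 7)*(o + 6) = o^2 - o - 42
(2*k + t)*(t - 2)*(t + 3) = 2*k*t^2 + 2*k*t - 12*k + t^3 + t^2 - 6*t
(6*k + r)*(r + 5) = 6*k*r + 30*k + r^2 + 5*r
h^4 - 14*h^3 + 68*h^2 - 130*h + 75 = (h - 5)^2*(h - 3)*(h - 1)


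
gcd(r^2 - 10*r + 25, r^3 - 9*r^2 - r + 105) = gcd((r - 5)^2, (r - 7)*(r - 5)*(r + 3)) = r - 5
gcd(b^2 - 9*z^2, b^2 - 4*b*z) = 1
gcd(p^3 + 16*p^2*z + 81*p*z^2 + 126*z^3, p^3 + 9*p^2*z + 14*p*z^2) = p + 7*z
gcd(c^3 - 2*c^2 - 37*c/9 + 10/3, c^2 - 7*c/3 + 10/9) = c - 2/3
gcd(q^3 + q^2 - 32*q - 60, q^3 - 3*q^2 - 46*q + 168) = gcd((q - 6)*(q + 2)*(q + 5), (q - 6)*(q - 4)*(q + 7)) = q - 6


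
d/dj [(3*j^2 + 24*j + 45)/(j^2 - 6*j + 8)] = 42*(-j^2 - j + 11)/(j^4 - 12*j^3 + 52*j^2 - 96*j + 64)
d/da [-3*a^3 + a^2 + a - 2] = -9*a^2 + 2*a + 1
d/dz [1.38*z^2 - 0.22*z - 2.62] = 2.76*z - 0.22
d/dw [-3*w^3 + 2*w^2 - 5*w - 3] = -9*w^2 + 4*w - 5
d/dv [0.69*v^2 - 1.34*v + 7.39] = 1.38*v - 1.34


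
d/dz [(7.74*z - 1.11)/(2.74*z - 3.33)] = (75.700224 - 62.287872*z)/(2.74*z - 3.33)^3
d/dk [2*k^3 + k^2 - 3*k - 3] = 6*k^2 + 2*k - 3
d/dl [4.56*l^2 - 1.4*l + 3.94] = 9.12*l - 1.4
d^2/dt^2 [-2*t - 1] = 0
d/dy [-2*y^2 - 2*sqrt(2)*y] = -4*y - 2*sqrt(2)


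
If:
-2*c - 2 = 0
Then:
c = -1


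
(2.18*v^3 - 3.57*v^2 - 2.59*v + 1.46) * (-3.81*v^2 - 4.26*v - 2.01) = -8.3058*v^5 + 4.3149*v^4 + 20.6943*v^3 + 12.6465*v^2 - 1.0137*v - 2.9346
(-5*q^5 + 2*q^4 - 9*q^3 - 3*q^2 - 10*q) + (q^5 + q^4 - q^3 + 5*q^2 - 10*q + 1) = -4*q^5 + 3*q^4 - 10*q^3 + 2*q^2 - 20*q + 1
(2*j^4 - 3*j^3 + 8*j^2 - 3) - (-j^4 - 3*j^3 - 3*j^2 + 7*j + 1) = 3*j^4 + 11*j^2 - 7*j - 4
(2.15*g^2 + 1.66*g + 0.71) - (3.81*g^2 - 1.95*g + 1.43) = -1.66*g^2 + 3.61*g - 0.72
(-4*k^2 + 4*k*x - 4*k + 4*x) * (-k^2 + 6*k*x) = 4*k^4 - 28*k^3*x + 4*k^3 + 24*k^2*x^2 - 28*k^2*x + 24*k*x^2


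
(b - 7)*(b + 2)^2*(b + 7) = b^4 + 4*b^3 - 45*b^2 - 196*b - 196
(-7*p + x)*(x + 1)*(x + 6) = -7*p*x^2 - 49*p*x - 42*p + x^3 + 7*x^2 + 6*x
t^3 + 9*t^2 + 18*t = t*(t + 3)*(t + 6)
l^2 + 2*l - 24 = (l - 4)*(l + 6)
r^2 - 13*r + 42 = (r - 7)*(r - 6)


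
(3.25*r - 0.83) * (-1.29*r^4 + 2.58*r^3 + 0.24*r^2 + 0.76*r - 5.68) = -4.1925*r^5 + 9.4557*r^4 - 1.3614*r^3 + 2.2708*r^2 - 19.0908*r + 4.7144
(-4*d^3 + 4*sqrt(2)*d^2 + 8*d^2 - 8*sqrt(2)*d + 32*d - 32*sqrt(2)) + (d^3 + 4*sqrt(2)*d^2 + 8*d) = -3*d^3 + 8*d^2 + 8*sqrt(2)*d^2 - 8*sqrt(2)*d + 40*d - 32*sqrt(2)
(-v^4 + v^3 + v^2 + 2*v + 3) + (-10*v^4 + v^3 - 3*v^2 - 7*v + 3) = -11*v^4 + 2*v^3 - 2*v^2 - 5*v + 6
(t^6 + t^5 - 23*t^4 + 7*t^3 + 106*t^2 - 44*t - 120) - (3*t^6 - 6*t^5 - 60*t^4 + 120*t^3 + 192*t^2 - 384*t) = -2*t^6 + 7*t^5 + 37*t^4 - 113*t^3 - 86*t^2 + 340*t - 120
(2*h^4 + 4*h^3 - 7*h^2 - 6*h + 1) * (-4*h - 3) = -8*h^5 - 22*h^4 + 16*h^3 + 45*h^2 + 14*h - 3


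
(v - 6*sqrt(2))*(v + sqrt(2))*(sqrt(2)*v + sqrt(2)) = sqrt(2)*v^3 - 10*v^2 + sqrt(2)*v^2 - 12*sqrt(2)*v - 10*v - 12*sqrt(2)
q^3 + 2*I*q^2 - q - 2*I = (q - 1)*(q + 1)*(q + 2*I)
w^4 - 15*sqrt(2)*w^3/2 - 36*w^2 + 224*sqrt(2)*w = w*(w - 8*sqrt(2))*(w - 7*sqrt(2)/2)*(w + 4*sqrt(2))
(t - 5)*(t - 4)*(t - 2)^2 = t^4 - 13*t^3 + 60*t^2 - 116*t + 80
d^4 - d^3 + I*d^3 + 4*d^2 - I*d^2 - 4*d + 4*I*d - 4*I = (d - 1)*(d - 2*I)*(d + I)*(d + 2*I)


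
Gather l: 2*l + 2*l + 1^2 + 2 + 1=4*l + 4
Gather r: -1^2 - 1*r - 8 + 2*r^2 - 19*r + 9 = 2*r^2 - 20*r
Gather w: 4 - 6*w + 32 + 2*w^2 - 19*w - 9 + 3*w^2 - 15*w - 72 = 5*w^2 - 40*w - 45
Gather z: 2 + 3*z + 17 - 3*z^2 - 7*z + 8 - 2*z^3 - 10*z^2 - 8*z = -2*z^3 - 13*z^2 - 12*z + 27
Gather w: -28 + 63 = 35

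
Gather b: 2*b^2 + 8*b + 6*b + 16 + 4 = 2*b^2 + 14*b + 20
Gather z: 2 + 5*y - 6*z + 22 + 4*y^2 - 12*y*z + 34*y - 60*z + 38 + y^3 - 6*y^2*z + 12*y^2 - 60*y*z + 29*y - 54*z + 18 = y^3 + 16*y^2 + 68*y + z*(-6*y^2 - 72*y - 120) + 80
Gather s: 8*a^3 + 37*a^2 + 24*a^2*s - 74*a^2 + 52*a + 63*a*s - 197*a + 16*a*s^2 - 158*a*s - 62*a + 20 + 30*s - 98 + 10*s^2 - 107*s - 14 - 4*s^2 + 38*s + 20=8*a^3 - 37*a^2 - 207*a + s^2*(16*a + 6) + s*(24*a^2 - 95*a - 39) - 72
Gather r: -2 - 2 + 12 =8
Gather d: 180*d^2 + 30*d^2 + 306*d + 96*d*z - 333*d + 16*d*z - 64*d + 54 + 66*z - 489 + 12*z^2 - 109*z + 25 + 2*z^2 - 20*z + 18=210*d^2 + d*(112*z - 91) + 14*z^2 - 63*z - 392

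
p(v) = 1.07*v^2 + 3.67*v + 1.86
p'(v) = 2.14*v + 3.67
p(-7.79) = 38.20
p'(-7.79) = -13.00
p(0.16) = 2.47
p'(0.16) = 4.01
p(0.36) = 3.32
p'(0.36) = 4.44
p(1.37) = 8.90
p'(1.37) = 6.60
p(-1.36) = -1.15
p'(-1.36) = 0.76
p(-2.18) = -1.06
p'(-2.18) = -1.00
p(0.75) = 5.21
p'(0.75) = 5.28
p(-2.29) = -0.93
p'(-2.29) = -1.23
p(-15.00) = 187.56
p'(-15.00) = -28.43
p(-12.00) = 111.90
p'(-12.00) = -22.01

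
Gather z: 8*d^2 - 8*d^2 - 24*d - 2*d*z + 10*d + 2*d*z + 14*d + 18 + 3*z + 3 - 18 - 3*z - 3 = 0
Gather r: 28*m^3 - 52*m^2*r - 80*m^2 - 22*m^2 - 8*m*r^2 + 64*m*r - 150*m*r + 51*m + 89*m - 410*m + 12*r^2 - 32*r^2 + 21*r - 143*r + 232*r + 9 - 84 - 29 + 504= 28*m^3 - 102*m^2 - 270*m + r^2*(-8*m - 20) + r*(-52*m^2 - 86*m + 110) + 400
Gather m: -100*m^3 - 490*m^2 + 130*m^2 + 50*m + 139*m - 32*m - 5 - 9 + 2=-100*m^3 - 360*m^2 + 157*m - 12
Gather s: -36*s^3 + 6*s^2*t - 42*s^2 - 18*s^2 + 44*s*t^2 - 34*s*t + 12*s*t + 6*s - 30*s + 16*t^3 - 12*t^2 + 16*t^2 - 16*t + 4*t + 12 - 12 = -36*s^3 + s^2*(6*t - 60) + s*(44*t^2 - 22*t - 24) + 16*t^3 + 4*t^2 - 12*t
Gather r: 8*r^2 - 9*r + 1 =8*r^2 - 9*r + 1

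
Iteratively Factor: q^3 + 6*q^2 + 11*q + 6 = (q + 2)*(q^2 + 4*q + 3) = (q + 2)*(q + 3)*(q + 1)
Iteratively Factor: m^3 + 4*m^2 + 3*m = (m + 3)*(m^2 + m) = m*(m + 3)*(m + 1)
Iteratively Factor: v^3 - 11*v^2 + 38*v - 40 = (v - 4)*(v^2 - 7*v + 10) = (v - 5)*(v - 4)*(v - 2)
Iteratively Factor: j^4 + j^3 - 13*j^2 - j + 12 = (j - 3)*(j^3 + 4*j^2 - j - 4) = (j - 3)*(j - 1)*(j^2 + 5*j + 4) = (j - 3)*(j - 1)*(j + 4)*(j + 1)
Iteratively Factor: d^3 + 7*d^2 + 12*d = (d)*(d^2 + 7*d + 12) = d*(d + 4)*(d + 3)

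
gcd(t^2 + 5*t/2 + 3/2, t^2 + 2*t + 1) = t + 1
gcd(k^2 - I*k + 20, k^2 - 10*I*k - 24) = 1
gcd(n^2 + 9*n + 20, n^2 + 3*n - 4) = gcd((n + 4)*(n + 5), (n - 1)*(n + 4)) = n + 4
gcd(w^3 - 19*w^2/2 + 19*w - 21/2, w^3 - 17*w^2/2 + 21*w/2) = w^2 - 17*w/2 + 21/2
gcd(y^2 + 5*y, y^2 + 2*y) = y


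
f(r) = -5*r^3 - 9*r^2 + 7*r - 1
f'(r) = -15*r^2 - 18*r + 7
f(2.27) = -89.97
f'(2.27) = -111.15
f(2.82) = -164.96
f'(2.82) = -163.05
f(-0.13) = -2.05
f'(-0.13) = 9.09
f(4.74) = -702.51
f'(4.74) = -415.33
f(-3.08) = 38.15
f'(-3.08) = -79.86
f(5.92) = -1312.35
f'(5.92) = -625.26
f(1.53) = -29.27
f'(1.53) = -55.65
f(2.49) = -116.56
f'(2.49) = -130.82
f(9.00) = -4312.00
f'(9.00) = -1370.00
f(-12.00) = 7259.00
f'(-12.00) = -1937.00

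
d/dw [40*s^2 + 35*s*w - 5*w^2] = 35*s - 10*w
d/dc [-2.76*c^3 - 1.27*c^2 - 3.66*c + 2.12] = -8.28*c^2 - 2.54*c - 3.66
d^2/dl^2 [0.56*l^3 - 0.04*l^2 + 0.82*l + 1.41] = 3.36*l - 0.08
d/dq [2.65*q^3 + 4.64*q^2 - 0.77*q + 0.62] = 7.95*q^2 + 9.28*q - 0.77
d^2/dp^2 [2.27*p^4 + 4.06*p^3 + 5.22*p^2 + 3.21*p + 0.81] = 27.24*p^2 + 24.36*p + 10.44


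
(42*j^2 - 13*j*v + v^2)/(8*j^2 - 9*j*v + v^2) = (42*j^2 - 13*j*v + v^2)/(8*j^2 - 9*j*v + v^2)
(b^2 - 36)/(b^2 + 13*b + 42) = (b - 6)/(b + 7)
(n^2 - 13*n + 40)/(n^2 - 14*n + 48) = (n - 5)/(n - 6)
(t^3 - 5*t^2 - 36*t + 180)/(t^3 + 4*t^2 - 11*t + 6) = (t^2 - 11*t + 30)/(t^2 - 2*t + 1)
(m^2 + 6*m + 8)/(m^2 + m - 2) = (m + 4)/(m - 1)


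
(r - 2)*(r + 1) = r^2 - r - 2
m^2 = m^2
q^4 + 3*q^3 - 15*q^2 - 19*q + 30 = (q - 3)*(q - 1)*(q + 2)*(q + 5)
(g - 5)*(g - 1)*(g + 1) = g^3 - 5*g^2 - g + 5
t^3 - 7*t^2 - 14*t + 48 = (t - 8)*(t - 2)*(t + 3)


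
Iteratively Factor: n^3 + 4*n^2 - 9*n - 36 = (n + 4)*(n^2 - 9) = (n + 3)*(n + 4)*(n - 3)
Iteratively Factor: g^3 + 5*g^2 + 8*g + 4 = (g + 2)*(g^2 + 3*g + 2) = (g + 1)*(g + 2)*(g + 2)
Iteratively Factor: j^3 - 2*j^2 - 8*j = (j - 4)*(j^2 + 2*j) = j*(j - 4)*(j + 2)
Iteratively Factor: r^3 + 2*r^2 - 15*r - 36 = (r - 4)*(r^2 + 6*r + 9) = (r - 4)*(r + 3)*(r + 3)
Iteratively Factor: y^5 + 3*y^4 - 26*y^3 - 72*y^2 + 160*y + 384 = (y + 2)*(y^4 + y^3 - 28*y^2 - 16*y + 192) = (y + 2)*(y + 4)*(y^3 - 3*y^2 - 16*y + 48) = (y - 3)*(y + 2)*(y + 4)*(y^2 - 16) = (y - 4)*(y - 3)*(y + 2)*(y + 4)*(y + 4)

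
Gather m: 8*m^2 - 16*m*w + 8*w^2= 8*m^2 - 16*m*w + 8*w^2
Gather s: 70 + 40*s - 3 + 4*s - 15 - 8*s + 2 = 36*s + 54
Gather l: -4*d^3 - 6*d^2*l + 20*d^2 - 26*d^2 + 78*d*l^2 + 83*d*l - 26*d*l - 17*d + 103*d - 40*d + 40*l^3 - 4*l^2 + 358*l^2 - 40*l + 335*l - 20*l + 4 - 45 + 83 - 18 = -4*d^3 - 6*d^2 + 46*d + 40*l^3 + l^2*(78*d + 354) + l*(-6*d^2 + 57*d + 275) + 24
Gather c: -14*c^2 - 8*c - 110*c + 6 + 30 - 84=-14*c^2 - 118*c - 48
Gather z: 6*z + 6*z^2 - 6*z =6*z^2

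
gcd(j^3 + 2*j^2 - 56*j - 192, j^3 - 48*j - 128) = j^2 - 4*j - 32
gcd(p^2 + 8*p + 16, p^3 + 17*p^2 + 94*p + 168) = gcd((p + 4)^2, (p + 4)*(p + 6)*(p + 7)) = p + 4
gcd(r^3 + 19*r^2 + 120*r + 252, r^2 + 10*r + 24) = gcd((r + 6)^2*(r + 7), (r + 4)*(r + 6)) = r + 6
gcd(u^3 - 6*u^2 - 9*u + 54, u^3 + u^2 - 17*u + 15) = u - 3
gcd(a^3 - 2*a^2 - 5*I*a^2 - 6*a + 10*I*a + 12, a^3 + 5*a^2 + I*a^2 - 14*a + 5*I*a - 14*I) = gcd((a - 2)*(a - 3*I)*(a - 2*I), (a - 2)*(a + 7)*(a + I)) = a - 2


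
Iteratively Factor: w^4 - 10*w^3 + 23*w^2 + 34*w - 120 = (w - 3)*(w^3 - 7*w^2 + 2*w + 40) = (w - 4)*(w - 3)*(w^2 - 3*w - 10) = (w - 5)*(w - 4)*(w - 3)*(w + 2)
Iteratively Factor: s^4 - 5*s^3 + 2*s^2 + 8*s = (s)*(s^3 - 5*s^2 + 2*s + 8) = s*(s - 4)*(s^2 - s - 2) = s*(s - 4)*(s - 2)*(s + 1)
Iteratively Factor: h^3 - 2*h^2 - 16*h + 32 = (h - 4)*(h^2 + 2*h - 8) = (h - 4)*(h + 4)*(h - 2)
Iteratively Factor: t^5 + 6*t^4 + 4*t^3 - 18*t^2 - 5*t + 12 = (t + 1)*(t^4 + 5*t^3 - t^2 - 17*t + 12) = (t + 1)*(t + 4)*(t^3 + t^2 - 5*t + 3) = (t - 1)*(t + 1)*(t + 4)*(t^2 + 2*t - 3) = (t - 1)*(t + 1)*(t + 3)*(t + 4)*(t - 1)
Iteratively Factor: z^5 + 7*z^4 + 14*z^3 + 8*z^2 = (z + 2)*(z^4 + 5*z^3 + 4*z^2) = (z + 1)*(z + 2)*(z^3 + 4*z^2) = z*(z + 1)*(z + 2)*(z^2 + 4*z) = z*(z + 1)*(z + 2)*(z + 4)*(z)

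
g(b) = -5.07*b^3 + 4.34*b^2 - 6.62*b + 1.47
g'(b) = -15.21*b^2 + 8.68*b - 6.62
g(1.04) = -6.42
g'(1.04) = -14.04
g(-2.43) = 115.93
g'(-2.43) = -117.53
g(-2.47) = 120.70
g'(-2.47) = -120.85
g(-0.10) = 2.18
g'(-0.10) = -7.64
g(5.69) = -829.68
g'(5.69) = -449.67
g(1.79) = -25.55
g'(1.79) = -39.82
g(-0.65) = 9.00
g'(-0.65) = -18.69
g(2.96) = -111.59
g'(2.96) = -114.19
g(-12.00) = 9466.83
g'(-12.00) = -2301.02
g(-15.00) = 18188.52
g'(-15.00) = -3559.07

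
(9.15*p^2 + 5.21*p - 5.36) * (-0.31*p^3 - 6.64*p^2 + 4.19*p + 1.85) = -2.8365*p^5 - 62.3711*p^4 + 5.4057*p^3 + 74.3478*p^2 - 12.8199*p - 9.916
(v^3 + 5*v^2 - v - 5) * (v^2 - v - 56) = v^5 + 4*v^4 - 62*v^3 - 284*v^2 + 61*v + 280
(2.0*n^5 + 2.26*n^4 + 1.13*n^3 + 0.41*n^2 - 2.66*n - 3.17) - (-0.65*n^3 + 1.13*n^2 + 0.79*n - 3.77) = 2.0*n^5 + 2.26*n^4 + 1.78*n^3 - 0.72*n^2 - 3.45*n + 0.6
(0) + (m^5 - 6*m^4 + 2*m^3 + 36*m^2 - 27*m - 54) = m^5 - 6*m^4 + 2*m^3 + 36*m^2 - 27*m - 54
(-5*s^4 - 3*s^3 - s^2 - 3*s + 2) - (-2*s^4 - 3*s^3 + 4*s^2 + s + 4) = -3*s^4 - 5*s^2 - 4*s - 2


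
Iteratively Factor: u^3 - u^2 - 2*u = (u - 2)*(u^2 + u) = (u - 2)*(u + 1)*(u)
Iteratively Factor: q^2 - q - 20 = (q + 4)*(q - 5)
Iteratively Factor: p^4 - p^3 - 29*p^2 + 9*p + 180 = (p - 3)*(p^3 + 2*p^2 - 23*p - 60) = (p - 3)*(p + 3)*(p^2 - p - 20) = (p - 3)*(p + 3)*(p + 4)*(p - 5)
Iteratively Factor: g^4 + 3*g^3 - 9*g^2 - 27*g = (g)*(g^3 + 3*g^2 - 9*g - 27) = g*(g + 3)*(g^2 - 9) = g*(g - 3)*(g + 3)*(g + 3)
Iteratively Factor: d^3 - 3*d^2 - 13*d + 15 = (d - 1)*(d^2 - 2*d - 15) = (d - 1)*(d + 3)*(d - 5)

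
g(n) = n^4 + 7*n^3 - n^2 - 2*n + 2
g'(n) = 4*n^3 + 21*n^2 - 2*n - 2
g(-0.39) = 2.24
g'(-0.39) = 1.74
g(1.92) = 57.61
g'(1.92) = 99.89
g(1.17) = 11.38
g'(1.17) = 30.81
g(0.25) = 1.55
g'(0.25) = -1.12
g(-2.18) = -48.33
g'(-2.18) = 60.72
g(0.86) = 4.54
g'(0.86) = 14.36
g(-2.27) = -53.94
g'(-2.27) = 63.96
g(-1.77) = -26.59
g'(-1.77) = 45.15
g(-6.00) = -238.00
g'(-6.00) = -98.00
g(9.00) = 11567.00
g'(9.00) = 4597.00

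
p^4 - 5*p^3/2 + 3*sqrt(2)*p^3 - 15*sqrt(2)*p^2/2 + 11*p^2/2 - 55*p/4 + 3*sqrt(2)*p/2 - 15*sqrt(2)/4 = (p - 5/2)*(p + sqrt(2)/2)*(p + sqrt(2))*(p + 3*sqrt(2)/2)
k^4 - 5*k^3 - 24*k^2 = k^2*(k - 8)*(k + 3)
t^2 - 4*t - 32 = (t - 8)*(t + 4)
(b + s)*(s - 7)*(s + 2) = b*s^2 - 5*b*s - 14*b + s^3 - 5*s^2 - 14*s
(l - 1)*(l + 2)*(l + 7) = l^3 + 8*l^2 + 5*l - 14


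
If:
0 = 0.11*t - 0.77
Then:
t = 7.00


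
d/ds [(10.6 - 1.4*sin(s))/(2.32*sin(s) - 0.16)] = -24.368*cos(s)/(2.32*sin(s) - 0.16)^2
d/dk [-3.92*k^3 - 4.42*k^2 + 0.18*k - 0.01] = -11.76*k^2 - 8.84*k + 0.18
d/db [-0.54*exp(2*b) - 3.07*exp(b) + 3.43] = (-1.08*exp(b) - 3.07)*exp(b)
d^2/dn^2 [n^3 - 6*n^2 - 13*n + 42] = 6*n - 12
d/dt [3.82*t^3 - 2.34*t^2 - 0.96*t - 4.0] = 11.46*t^2 - 4.68*t - 0.96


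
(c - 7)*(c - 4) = c^2 - 11*c + 28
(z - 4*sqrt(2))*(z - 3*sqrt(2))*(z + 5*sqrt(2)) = z^3 - 2*sqrt(2)*z^2 - 46*z + 120*sqrt(2)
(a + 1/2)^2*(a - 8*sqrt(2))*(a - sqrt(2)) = a^4 - 9*sqrt(2)*a^3 + a^3 - 9*sqrt(2)*a^2 + 65*a^2/4 - 9*sqrt(2)*a/4 + 16*a + 4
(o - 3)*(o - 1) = o^2 - 4*o + 3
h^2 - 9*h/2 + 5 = (h - 5/2)*(h - 2)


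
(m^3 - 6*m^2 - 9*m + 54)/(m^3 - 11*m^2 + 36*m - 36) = (m + 3)/(m - 2)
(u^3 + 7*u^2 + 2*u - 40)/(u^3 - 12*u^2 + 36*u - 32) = (u^2 + 9*u + 20)/(u^2 - 10*u + 16)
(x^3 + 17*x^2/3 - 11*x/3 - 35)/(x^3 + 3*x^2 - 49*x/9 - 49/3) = 3*(x + 5)/(3*x + 7)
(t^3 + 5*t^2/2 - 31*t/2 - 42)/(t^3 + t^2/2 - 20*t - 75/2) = (2*t^2 - t - 28)/(2*t^2 - 5*t - 25)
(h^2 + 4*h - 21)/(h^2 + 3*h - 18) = (h + 7)/(h + 6)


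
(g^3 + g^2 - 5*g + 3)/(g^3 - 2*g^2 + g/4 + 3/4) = 4*(g^2 + 2*g - 3)/(4*g^2 - 4*g - 3)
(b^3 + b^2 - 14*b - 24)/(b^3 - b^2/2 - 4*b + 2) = 2*(b^2 - b - 12)/(2*b^2 - 5*b + 2)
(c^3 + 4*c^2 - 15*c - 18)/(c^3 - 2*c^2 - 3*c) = (c + 6)/c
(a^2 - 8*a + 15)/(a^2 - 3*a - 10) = (a - 3)/(a + 2)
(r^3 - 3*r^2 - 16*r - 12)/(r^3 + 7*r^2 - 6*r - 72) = (r^3 - 3*r^2 - 16*r - 12)/(r^3 + 7*r^2 - 6*r - 72)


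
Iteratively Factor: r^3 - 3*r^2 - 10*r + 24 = (r + 3)*(r^2 - 6*r + 8) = (r - 2)*(r + 3)*(r - 4)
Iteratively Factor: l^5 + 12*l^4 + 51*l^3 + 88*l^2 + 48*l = (l + 4)*(l^4 + 8*l^3 + 19*l^2 + 12*l) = (l + 3)*(l + 4)*(l^3 + 5*l^2 + 4*l) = (l + 1)*(l + 3)*(l + 4)*(l^2 + 4*l) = l*(l + 1)*(l + 3)*(l + 4)*(l + 4)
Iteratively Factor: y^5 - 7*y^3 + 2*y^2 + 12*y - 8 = (y - 1)*(y^4 + y^3 - 6*y^2 - 4*y + 8) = (y - 1)*(y + 2)*(y^3 - y^2 - 4*y + 4) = (y - 1)*(y + 2)^2*(y^2 - 3*y + 2) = (y - 1)^2*(y + 2)^2*(y - 2)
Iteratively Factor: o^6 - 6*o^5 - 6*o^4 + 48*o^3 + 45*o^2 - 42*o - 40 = (o - 4)*(o^5 - 2*o^4 - 14*o^3 - 8*o^2 + 13*o + 10) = (o - 4)*(o + 1)*(o^4 - 3*o^3 - 11*o^2 + 3*o + 10) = (o - 4)*(o + 1)^2*(o^3 - 4*o^2 - 7*o + 10) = (o - 4)*(o + 1)^2*(o + 2)*(o^2 - 6*o + 5) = (o - 5)*(o - 4)*(o + 1)^2*(o + 2)*(o - 1)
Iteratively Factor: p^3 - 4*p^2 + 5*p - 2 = (p - 1)*(p^2 - 3*p + 2) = (p - 1)^2*(p - 2)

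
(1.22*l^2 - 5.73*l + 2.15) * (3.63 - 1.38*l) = -1.6836*l^3 + 12.336*l^2 - 23.7669*l + 7.8045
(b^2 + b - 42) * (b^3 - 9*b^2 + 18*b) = b^5 - 8*b^4 - 33*b^3 + 396*b^2 - 756*b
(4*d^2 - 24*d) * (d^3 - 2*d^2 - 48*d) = 4*d^5 - 32*d^4 - 144*d^3 + 1152*d^2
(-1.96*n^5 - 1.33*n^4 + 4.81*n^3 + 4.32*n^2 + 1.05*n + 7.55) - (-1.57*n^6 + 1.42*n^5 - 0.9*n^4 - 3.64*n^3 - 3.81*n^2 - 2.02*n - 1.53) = 1.57*n^6 - 3.38*n^5 - 0.43*n^4 + 8.45*n^3 + 8.13*n^2 + 3.07*n + 9.08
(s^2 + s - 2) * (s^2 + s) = s^4 + 2*s^3 - s^2 - 2*s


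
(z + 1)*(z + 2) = z^2 + 3*z + 2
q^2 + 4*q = q*(q + 4)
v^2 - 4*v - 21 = (v - 7)*(v + 3)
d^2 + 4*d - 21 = (d - 3)*(d + 7)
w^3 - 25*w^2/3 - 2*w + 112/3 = (w - 8)*(w - 7/3)*(w + 2)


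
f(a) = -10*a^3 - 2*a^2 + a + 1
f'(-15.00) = -6689.00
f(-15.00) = 33286.00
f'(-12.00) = -4271.00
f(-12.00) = 16981.00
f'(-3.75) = -405.88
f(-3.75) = 496.47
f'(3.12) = -303.51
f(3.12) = -319.06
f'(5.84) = -1045.53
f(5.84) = -2053.14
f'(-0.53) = -5.31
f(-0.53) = 1.40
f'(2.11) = -141.00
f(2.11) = -99.73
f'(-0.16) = 0.87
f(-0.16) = 0.83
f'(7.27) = -1613.67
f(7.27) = -3939.84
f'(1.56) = -78.25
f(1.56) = -40.27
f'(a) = -30*a^2 - 4*a + 1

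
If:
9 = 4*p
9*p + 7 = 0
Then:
No Solution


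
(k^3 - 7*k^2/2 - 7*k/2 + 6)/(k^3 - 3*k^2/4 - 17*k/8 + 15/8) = 4*(k - 4)/(4*k - 5)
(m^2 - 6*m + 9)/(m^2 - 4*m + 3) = (m - 3)/(m - 1)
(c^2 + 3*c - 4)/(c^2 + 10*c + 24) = (c - 1)/(c + 6)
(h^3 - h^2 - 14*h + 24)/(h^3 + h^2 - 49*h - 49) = (h^3 - h^2 - 14*h + 24)/(h^3 + h^2 - 49*h - 49)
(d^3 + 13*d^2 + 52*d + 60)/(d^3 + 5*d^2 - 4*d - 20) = (d + 6)/(d - 2)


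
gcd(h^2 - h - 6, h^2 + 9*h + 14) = h + 2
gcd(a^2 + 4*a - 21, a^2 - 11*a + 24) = a - 3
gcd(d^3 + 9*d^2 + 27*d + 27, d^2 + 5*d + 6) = d + 3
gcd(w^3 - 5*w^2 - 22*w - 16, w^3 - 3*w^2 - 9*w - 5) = w + 1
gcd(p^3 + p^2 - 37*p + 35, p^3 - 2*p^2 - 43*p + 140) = p^2 + 2*p - 35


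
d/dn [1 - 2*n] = -2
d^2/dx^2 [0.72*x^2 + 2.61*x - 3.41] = 1.44000000000000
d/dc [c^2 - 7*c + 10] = 2*c - 7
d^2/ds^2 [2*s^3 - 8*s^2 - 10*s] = 12*s - 16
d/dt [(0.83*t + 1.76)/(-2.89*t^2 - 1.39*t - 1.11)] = (2.3987*t^2 + 10.1728*t + 1.5251)/(8.3521*t^4 + 8.0342*t^3 + 8.3479*t^2 + 3.0858*t + 1.2321)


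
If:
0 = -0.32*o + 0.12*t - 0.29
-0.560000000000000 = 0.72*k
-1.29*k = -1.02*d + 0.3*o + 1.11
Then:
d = 0.110294117647059*t - 0.161968954248366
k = -0.78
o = 0.375*t - 0.90625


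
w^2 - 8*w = w*(w - 8)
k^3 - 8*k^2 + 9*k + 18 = (k - 6)*(k - 3)*(k + 1)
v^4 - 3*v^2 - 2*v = v*(v - 2)*(v + 1)^2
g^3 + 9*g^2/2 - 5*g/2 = g*(g - 1/2)*(g + 5)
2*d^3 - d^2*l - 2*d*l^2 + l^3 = (-2*d + l)*(-d + l)*(d + l)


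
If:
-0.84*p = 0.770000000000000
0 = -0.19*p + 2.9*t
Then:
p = -0.92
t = -0.06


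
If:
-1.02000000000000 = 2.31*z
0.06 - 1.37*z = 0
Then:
No Solution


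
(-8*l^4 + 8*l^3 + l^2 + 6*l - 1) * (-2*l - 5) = 16*l^5 + 24*l^4 - 42*l^3 - 17*l^2 - 28*l + 5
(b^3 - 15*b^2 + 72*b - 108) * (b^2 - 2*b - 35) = b^5 - 17*b^4 + 67*b^3 + 273*b^2 - 2304*b + 3780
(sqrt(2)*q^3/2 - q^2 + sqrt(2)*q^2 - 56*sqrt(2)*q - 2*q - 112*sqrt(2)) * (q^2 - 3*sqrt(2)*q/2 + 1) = sqrt(2)*q^5/2 - 5*q^4/2 + sqrt(2)*q^4 - 54*sqrt(2)*q^3 - 5*q^3 - 108*sqrt(2)*q^2 + 167*q^2 - 56*sqrt(2)*q + 334*q - 112*sqrt(2)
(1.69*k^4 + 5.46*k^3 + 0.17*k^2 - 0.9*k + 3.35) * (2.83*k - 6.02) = 4.7827*k^5 + 5.278*k^4 - 32.3881*k^3 - 3.5704*k^2 + 14.8985*k - 20.167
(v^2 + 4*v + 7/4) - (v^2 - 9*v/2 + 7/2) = 17*v/2 - 7/4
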